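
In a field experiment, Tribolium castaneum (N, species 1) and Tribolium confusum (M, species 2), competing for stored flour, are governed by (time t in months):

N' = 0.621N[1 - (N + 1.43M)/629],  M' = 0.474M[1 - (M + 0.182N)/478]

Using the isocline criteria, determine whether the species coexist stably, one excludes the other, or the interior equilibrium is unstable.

species 2 excludes species 1

Compare the nullcline intercepts: K1/α12 = 629/1.43 = 440 < K2 = 478; K2/α21 = 478/0.182 = 2630 > K1 = 629.
Since the inequalities point opposite ways, species 2 can invade but species 1 cannot.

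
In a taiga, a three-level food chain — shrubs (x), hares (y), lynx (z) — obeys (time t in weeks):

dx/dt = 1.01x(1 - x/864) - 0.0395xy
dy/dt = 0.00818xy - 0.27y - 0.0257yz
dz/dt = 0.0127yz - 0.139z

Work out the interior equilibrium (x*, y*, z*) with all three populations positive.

From dz/dt = 0: 0.0127y* = 0.139, so y* = 10.9.
From dx/dt = 0: 1.01(1 - x*/864) = 0.0395·10.9, giving x* = 864·(1 - 0.428) = 494.
From dy/dt = 0: 0.00818·494 - 0.27 = 0.0257z*, so z* = 3.77/0.0257 = 147.

x* ≈ 494, y* ≈ 10.9, z* ≈ 147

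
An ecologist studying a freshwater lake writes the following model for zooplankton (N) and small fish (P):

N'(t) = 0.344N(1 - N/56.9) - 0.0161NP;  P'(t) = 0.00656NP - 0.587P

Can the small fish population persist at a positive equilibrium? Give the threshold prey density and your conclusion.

Threshold N = 89.5; K < 89.5, so no, the predator goes extinct.

The predator equation gives dP/dt > 0 only when N > 0.587/0.00656 = 89.5.
Without the predator, N → K = 56.9. Since 56.9 < 89.5, the predator cannot invade.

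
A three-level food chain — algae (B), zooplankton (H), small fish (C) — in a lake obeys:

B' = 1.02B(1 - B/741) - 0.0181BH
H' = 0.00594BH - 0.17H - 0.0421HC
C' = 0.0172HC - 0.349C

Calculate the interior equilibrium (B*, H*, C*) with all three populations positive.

B* ≈ 474, H* ≈ 20.3, C* ≈ 62.9

From dC/dt = 0: 0.0172H* = 0.349, so H* = 20.3.
From dB/dt = 0: 1.02(1 - B*/741) = 0.0181·20.3, giving B* = 741·(1 - 0.36) = 474.
From dH/dt = 0: 0.00594·474 - 0.17 = 0.0421C*, so C* = 2.65/0.0421 = 62.9.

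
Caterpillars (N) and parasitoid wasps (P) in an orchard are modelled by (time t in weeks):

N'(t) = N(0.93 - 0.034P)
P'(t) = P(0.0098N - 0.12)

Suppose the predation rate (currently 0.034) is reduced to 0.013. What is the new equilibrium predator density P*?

P* ≈ 71.5

At the interior fixed point, setting dN/dt = 0 with N > 0 fixes P* = (prey growth rate)/(NP coefficient) — independent of the other coefficients.
With the change, P* = 0.93/0.013 = 71.5; it rises from 27.4.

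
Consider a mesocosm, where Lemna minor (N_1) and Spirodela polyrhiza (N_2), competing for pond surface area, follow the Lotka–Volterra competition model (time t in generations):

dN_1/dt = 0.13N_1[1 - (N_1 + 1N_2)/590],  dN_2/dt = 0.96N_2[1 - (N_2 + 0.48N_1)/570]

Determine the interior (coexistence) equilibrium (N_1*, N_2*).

N_1* ≈ 38.5, N_2* ≈ 552

Setting both brackets to zero gives the nullclines N_1 + 1N_2 = 590 and 0.48N_1 + N_2 = 570.
Substituting N_2 = 570 - 0.48N_1 into the first: N_1(1 - 1·0.48) = 590 - 1·570.
So N_1* = 20/0.52 = 38.5, and then N_2* = 570 - 0.48·38.5 = 552.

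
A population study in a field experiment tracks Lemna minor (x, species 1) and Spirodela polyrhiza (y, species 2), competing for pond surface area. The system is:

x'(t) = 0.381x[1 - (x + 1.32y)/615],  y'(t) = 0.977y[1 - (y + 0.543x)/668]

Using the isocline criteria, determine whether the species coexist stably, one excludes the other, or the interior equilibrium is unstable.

species 2 excludes species 1

Compare the nullcline intercepts: K1/α12 = 615/1.32 = 466 < K2 = 668; K2/α21 = 668/0.543 = 1230 > K1 = 615.
Since the inequalities point opposite ways, species 2 can invade but species 1 cannot.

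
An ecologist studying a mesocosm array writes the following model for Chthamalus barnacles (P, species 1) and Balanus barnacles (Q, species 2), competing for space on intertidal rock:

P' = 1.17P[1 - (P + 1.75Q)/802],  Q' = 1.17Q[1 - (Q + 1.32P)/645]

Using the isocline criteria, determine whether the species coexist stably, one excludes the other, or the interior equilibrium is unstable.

Compare the nullcline intercepts: K1/α12 = 802/1.75 = 458 < K2 = 645; K2/α21 = 645/1.32 = 489 < K1 = 802.
Since both are reversed, neither can invade when rare; the interior point is a saddle.

unstable coexistence (outcome depends on initial conditions)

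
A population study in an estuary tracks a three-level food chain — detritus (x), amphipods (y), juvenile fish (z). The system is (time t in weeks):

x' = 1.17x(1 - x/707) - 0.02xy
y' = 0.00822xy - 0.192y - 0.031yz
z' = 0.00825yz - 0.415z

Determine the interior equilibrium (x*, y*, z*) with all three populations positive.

x* ≈ 99.1, y* ≈ 50.3, z* ≈ 20.1

From dz/dt = 0: 0.00825y* = 0.415, so y* = 50.3.
From dx/dt = 0: 1.17(1 - x*/707) = 0.02·50.3, giving x* = 707·(1 - 0.86) = 99.1.
From dy/dt = 0: 0.00822·99.1 - 0.192 = 0.031z*, so z* = 0.622/0.031 = 20.1.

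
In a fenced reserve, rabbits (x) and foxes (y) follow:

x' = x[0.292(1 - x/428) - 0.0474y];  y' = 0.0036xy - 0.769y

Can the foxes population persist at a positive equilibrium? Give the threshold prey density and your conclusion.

The predator equation gives dy/dt > 0 only when x > 0.769/0.0036 = 214.
Without the predator, x → K = 428. Since 428 > 214, the predator can invade and persist.

Threshold x = 214; K > 214, so yes, the predator persists.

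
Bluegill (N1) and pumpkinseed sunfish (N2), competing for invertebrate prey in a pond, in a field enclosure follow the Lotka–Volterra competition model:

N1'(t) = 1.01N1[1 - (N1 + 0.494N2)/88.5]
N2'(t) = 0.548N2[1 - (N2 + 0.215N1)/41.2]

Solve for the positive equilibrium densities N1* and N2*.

N1* ≈ 76.2, N2* ≈ 24.8

Setting both brackets to zero gives the nullclines N1 + 0.494N2 = 88.5 and 0.215N1 + N2 = 41.2.
Substituting N2 = 41.2 - 0.215N1 into the first: N1(1 - 0.494·0.215) = 88.5 - 0.494·41.2.
So N1* = 68.1/0.894 = 76.2, and then N2* = 41.2 - 0.215·76.2 = 24.8.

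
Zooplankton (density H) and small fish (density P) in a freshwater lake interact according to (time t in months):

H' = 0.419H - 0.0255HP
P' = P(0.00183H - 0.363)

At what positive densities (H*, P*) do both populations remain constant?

H* ≈ 198, P* ≈ 16.4

Set dP/dt = 0 with P > 0: 0.00183H - 0.363 = 0, so H* = 0.363/0.00183 = 198.
Set dH/dt = 0 with H > 0: 0.419 - 0.0255P = 0, so P* = 0.419/0.0255 = 16.4.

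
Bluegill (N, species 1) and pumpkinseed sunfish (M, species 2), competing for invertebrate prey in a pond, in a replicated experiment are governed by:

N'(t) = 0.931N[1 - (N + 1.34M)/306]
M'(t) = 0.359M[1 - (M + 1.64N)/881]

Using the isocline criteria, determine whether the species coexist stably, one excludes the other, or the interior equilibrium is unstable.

species 2 excludes species 1

Compare the nullcline intercepts: K1/α12 = 306/1.34 = 228 < K2 = 881; K2/α21 = 881/1.64 = 537 > K1 = 306.
Since the inequalities point opposite ways, species 2 can invade but species 1 cannot.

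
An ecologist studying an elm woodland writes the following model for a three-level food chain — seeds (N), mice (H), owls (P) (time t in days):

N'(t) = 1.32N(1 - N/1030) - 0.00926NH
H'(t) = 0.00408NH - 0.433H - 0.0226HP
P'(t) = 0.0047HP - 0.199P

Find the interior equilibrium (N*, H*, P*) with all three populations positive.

N* ≈ 724, H* ≈ 42.3, P* ≈ 112

From dP/dt = 0: 0.0047H* = 0.199, so H* = 42.3.
From dN/dt = 0: 1.32(1 - N*/1030) = 0.00926·42.3, giving N* = 1030·(1 - 0.297) = 724.
From dH/dt = 0: 0.00408·724 - 0.433 = 0.0226P*, so P* = 2.52/0.0226 = 112.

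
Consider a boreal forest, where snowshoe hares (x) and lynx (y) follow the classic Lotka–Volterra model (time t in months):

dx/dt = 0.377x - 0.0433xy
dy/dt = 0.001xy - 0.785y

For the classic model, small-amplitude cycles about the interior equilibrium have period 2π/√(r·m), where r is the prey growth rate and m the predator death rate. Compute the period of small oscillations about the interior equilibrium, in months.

Here r = 0.377 and m = 0.785, so r·m = 0.296.
ω = √0.296 = 0.544 per month, hence T = 2π/ω ≈ 11.5 months.

T ≈ 11.5 months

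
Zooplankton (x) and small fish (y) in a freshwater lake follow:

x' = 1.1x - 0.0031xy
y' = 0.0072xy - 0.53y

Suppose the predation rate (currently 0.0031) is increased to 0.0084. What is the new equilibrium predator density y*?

y* ≈ 131

At the interior fixed point, setting dx/dt = 0 with x > 0 fixes y* = (prey growth rate)/(xy coefficient) — independent of the other coefficients.
With the change, y* = 1.1/0.0084 = 131; it falls from 355.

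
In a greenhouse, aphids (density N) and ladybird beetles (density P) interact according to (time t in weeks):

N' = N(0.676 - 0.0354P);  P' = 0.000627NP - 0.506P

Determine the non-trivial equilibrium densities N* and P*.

N* ≈ 807, P* ≈ 19.1

Set dP/dt = 0 with P > 0: 0.000627N - 0.506 = 0, so N* = 0.506/0.000627 = 807.
Set dN/dt = 0 with N > 0: 0.676 - 0.0354P = 0, so P* = 0.676/0.0354 = 19.1.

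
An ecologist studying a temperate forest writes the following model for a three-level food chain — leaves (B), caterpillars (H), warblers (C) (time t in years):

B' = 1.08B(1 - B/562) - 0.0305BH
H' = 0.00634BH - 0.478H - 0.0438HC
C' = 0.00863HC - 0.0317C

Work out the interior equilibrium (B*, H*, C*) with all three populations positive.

B* ≈ 504, H* ≈ 3.67, C* ≈ 62

From dC/dt = 0: 0.00863H* = 0.0317, so H* = 3.67.
From dB/dt = 0: 1.08(1 - B*/562) = 0.0305·3.67, giving B* = 562·(1 - 0.104) = 504.
From dH/dt = 0: 0.00634·504 - 0.478 = 0.0438C*, so C* = 2.72/0.0438 = 62.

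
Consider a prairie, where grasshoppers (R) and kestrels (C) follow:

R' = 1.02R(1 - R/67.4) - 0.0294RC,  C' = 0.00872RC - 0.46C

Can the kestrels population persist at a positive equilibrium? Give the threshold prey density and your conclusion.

Threshold R = 52.8; K > 52.8, so yes, the predator persists.

The predator equation gives dC/dt > 0 only when R > 0.46/0.00872 = 52.8.
Without the predator, R → K = 67.4. Since 67.4 > 52.8, the predator can invade and persist.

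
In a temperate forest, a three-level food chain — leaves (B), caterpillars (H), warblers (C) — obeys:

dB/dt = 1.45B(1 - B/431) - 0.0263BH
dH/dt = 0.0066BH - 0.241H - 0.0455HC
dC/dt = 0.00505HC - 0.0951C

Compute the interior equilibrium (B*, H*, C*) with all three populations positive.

From dC/dt = 0: 0.00505H* = 0.0951, so H* = 18.8.
From dB/dt = 0: 1.45(1 - B*/431) = 0.0263·18.8, giving B* = 431·(1 - 0.342) = 284.
From dH/dt = 0: 0.0066·284 - 0.241 = 0.0455C*, so C* = 1.63/0.0455 = 35.9.

B* ≈ 284, H* ≈ 18.8, C* ≈ 35.9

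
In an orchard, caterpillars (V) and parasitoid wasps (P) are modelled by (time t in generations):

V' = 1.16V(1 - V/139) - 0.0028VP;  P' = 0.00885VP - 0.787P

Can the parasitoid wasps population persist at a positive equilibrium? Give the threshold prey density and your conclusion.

The predator equation gives dP/dt > 0 only when V > 0.787/0.00885 = 88.9.
Without the predator, V → K = 139. Since 139 > 88.9, the predator can invade and persist.

Threshold V = 88.9; K > 88.9, so yes, the predator persists.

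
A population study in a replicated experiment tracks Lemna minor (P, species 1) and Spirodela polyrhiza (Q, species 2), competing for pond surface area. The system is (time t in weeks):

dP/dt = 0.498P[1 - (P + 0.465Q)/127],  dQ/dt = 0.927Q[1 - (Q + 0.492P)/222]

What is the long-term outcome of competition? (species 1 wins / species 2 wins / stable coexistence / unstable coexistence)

stable coexistence

Compare the nullcline intercepts: K1/α12 = 127/0.465 = 273 > K2 = 222; K2/α21 = 222/0.492 = 451 > K1 = 127.
Since both inequalities hold, each species can invade when rare, so the interior equilibrium is stable.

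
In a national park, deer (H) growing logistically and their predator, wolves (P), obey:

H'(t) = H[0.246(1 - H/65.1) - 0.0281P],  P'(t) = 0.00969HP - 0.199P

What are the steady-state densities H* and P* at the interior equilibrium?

From dP/dt = 0 with P > 0: 0.00969H* = 0.199, so H* = 20.5.
Substitute into dH/dt = 0: 0.246(1 - 20.5/65.1) = 0.0281P*.
The bracket is 0.685, giving P* = 0.168/0.0281 = 5.99.

H* ≈ 20.5, P* ≈ 5.99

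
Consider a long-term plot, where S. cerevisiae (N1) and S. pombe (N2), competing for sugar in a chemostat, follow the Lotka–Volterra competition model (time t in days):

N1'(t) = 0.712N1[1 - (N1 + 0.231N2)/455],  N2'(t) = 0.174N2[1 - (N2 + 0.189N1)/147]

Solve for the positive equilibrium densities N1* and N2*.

N1* ≈ 440, N2* ≈ 63.8

Setting both brackets to zero gives the nullclines N1 + 0.231N2 = 455 and 0.189N1 + N2 = 147.
Substituting N2 = 147 - 0.189N1 into the first: N1(1 - 0.231·0.189) = 455 - 0.231·147.
So N1* = 421/0.956 = 440, and then N2* = 147 - 0.189·440 = 63.8.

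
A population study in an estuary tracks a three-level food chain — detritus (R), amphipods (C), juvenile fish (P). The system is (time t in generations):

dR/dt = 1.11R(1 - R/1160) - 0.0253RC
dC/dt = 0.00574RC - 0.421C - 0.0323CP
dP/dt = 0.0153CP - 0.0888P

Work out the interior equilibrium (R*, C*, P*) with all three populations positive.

R* ≈ 1010, C* ≈ 5.8, P* ≈ 166

From dP/dt = 0: 0.0153C* = 0.0888, so C* = 5.8.
From dR/dt = 0: 1.11(1 - R*/1160) = 0.0253·5.8, giving R* = 1160·(1 - 0.132) = 1010.
From dC/dt = 0: 0.00574·1010 - 0.421 = 0.0323P*, so P* = 5.36/0.0323 = 166.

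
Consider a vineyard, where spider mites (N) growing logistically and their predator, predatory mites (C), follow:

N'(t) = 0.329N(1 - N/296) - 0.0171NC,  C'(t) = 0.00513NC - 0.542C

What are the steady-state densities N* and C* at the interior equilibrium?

N* ≈ 106, C* ≈ 12.4

From dC/dt = 0 with C > 0: 0.00513N* = 0.542, so N* = 106.
Substitute into dN/dt = 0: 0.329(1 - 106/296) = 0.0171C*.
The bracket is 0.643, giving C* = 0.212/0.0171 = 12.4.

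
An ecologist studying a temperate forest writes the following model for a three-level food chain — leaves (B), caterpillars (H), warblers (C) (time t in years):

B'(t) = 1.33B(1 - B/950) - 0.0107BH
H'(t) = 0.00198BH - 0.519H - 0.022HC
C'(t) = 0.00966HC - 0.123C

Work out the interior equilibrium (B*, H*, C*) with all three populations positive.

From dC/dt = 0: 0.00966H* = 0.123, so H* = 12.7.
From dB/dt = 0: 1.33(1 - B*/950) = 0.0107·12.7, giving B* = 950·(1 - 0.102) = 853.
From dH/dt = 0: 0.00198·853 - 0.519 = 0.022C*, so C* = 1.17/0.022 = 53.2.

B* ≈ 853, H* ≈ 12.7, C* ≈ 53.2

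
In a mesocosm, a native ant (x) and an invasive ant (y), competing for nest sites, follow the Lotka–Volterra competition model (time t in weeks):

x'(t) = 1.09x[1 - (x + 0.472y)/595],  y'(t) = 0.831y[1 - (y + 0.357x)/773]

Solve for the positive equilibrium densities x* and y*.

x* ≈ 277, y* ≈ 674

Setting both brackets to zero gives the nullclines x + 0.472y = 595 and 0.357x + y = 773.
Substituting y = 773 - 0.357x into the first: x(1 - 0.472·0.357) = 595 - 0.472·773.
So x* = 230/0.831 = 277, and then y* = 773 - 0.357·277 = 674.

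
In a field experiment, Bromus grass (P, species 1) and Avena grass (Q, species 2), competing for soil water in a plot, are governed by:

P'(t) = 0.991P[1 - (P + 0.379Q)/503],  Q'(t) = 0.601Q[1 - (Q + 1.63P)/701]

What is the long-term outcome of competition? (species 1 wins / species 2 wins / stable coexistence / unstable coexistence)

species 1 excludes species 2

Compare the nullcline intercepts: K1/α12 = 503/0.379 = 1330 > K2 = 701; K2/α21 = 701/1.63 = 430 < K1 = 503.
Since the inequalities point opposite ways, species 1 can invade but species 2 cannot.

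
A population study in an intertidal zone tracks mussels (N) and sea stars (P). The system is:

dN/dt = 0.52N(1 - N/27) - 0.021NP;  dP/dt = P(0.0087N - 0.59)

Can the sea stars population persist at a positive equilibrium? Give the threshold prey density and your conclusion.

Threshold N = 67.8; K < 67.8, so no, the predator goes extinct.

The predator equation gives dP/dt > 0 only when N > 0.59/0.0087 = 67.8.
Without the predator, N → K = 27. Since 27 < 67.8, the predator cannot invade.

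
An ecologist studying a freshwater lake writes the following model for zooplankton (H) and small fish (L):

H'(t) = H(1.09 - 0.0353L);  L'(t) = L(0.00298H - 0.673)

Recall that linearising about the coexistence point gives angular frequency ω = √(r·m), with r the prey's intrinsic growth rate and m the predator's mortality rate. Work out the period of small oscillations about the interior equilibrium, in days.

Here r = 1.09 and m = 0.673, so r·m = 0.734.
ω = √0.734 = 0.856 per day, hence T = 2π/ω ≈ 7.34 days.

T ≈ 7.34 days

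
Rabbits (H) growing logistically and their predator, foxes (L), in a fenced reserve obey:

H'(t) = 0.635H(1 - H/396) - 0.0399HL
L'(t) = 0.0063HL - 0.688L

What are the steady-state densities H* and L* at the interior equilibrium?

From dL/dt = 0 with L > 0: 0.0063H* = 0.688, so H* = 109.
Substitute into dH/dt = 0: 0.635(1 - 109/396) = 0.0399L*.
The bracket is 0.724, giving L* = 0.46/0.0399 = 11.5.

H* ≈ 109, L* ≈ 11.5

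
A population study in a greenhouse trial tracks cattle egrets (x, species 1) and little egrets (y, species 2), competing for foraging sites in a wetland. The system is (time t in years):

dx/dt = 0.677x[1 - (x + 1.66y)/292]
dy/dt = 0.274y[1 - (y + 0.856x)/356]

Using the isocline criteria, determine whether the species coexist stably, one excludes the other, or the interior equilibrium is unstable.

Compare the nullcline intercepts: K1/α12 = 292/1.66 = 176 < K2 = 356; K2/α21 = 356/0.856 = 416 > K1 = 292.
Since the inequalities point opposite ways, species 2 can invade but species 1 cannot.

species 2 excludes species 1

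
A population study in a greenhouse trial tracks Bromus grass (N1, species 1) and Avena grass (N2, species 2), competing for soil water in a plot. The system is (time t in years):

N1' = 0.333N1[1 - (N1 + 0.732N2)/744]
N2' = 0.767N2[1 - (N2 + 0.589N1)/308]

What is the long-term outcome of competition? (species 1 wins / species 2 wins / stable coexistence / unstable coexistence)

Compare the nullcline intercepts: K1/α12 = 744/0.732 = 1020 > K2 = 308; K2/α21 = 308/0.589 = 523 < K1 = 744.
Since the inequalities point opposite ways, species 1 can invade but species 2 cannot.

species 1 excludes species 2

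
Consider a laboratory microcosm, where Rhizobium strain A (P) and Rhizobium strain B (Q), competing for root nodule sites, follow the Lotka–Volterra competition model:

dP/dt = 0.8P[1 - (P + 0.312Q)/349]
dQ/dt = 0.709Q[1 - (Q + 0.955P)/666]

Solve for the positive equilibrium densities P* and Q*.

P* ≈ 201, Q* ≈ 474

Setting both brackets to zero gives the nullclines P + 0.312Q = 349 and 0.955P + Q = 666.
Substituting Q = 666 - 0.955P into the first: P(1 - 0.312·0.955) = 349 - 0.312·666.
So P* = 141/0.702 = 201, and then Q* = 666 - 0.955·201 = 474.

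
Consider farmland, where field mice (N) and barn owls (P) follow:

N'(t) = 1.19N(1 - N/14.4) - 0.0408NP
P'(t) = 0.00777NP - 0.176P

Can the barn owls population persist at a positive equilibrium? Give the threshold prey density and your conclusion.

Threshold N = 22.7; K < 22.7, so no, the predator goes extinct.

The predator equation gives dP/dt > 0 only when N > 0.176/0.00777 = 22.7.
Without the predator, N → K = 14.4. Since 14.4 < 22.7, the predator cannot invade.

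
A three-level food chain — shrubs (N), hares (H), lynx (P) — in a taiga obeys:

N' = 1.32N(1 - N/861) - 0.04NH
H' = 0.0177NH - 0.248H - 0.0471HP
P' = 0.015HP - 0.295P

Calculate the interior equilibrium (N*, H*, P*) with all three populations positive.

N* ≈ 348, H* ≈ 19.7, P* ≈ 125

From dP/dt = 0: 0.015H* = 0.295, so H* = 19.7.
From dN/dt = 0: 1.32(1 - N*/861) = 0.04·19.7, giving N* = 861·(1 - 0.596) = 348.
From dH/dt = 0: 0.0177·348 - 0.248 = 0.0471P*, so P* = 5.91/0.0471 = 125.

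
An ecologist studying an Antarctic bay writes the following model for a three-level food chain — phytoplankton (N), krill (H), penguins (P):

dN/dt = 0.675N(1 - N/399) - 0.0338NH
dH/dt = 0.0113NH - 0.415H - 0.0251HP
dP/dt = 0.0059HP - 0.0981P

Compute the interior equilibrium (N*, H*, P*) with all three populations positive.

From dP/dt = 0: 0.0059H* = 0.0981, so H* = 16.6.
From dN/dt = 0: 0.675(1 - N*/399) = 0.0338·16.6, giving N* = 399·(1 - 0.833) = 66.8.
From dH/dt = 0: 0.0113·66.8 - 0.415 = 0.0251P*, so P* = 0.34/0.0251 = 13.5.

N* ≈ 66.8, H* ≈ 16.6, P* ≈ 13.5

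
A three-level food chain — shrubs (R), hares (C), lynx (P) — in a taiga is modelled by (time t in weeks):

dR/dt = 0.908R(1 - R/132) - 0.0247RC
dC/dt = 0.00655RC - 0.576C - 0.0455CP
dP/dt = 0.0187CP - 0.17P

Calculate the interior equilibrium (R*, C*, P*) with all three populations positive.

R* ≈ 99.4, C* ≈ 9.09, P* ≈ 1.64

From dP/dt = 0: 0.0187C* = 0.17, so C* = 9.09.
From dR/dt = 0: 0.908(1 - R*/132) = 0.0247·9.09, giving R* = 132·(1 - 0.247) = 99.4.
From dC/dt = 0: 0.00655·99.4 - 0.576 = 0.0455P*, so P* = 0.0748/0.0455 = 1.64.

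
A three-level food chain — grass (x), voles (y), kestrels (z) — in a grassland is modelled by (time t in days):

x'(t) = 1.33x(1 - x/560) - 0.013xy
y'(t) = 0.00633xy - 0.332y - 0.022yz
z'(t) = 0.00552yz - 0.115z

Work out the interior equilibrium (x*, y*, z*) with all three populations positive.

x* ≈ 446, y* ≈ 20.8, z* ≈ 113

From dz/dt = 0: 0.00552y* = 0.115, so y* = 20.8.
From dx/dt = 0: 1.33(1 - x*/560) = 0.013·20.8, giving x* = 560·(1 - 0.204) = 446.
From dy/dt = 0: 0.00633·446 - 0.332 = 0.022z*, so z* = 2.49/0.022 = 113.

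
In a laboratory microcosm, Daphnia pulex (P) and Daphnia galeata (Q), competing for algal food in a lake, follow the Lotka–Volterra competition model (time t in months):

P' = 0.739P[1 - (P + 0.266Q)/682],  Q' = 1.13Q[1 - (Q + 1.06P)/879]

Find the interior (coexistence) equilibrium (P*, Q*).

P* ≈ 624, Q* ≈ 217

Setting both brackets to zero gives the nullclines P + 0.266Q = 682 and 1.06P + Q = 879.
Substituting Q = 879 - 1.06P into the first: P(1 - 0.266·1.06) = 682 - 0.266·879.
So P* = 448/0.718 = 624, and then Q* = 879 - 1.06·624 = 217.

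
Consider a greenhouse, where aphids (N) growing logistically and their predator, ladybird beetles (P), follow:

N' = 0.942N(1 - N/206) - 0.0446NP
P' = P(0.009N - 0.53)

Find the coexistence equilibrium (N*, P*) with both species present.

N* ≈ 58.9, P* ≈ 15.1

From dP/dt = 0 with P > 0: 0.009N* = 0.53, so N* = 58.9.
Substitute into dN/dt = 0: 0.942(1 - 58.9/206) = 0.0446P*.
The bracket is 0.714, giving P* = 0.673/0.0446 = 15.1.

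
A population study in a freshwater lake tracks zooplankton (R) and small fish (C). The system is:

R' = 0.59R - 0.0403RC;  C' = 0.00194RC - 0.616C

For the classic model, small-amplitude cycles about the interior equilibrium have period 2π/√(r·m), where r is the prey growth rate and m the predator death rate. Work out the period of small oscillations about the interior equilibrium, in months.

Here r = 0.59 and m = 0.616, so r·m = 0.363.
ω = √0.363 = 0.603 per month, hence T = 2π/ω ≈ 10.4 months.

T ≈ 10.4 months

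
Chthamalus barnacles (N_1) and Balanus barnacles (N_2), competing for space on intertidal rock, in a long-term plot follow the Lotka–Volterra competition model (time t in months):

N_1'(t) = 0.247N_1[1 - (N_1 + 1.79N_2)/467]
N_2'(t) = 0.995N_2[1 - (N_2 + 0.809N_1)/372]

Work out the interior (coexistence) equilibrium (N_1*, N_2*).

Setting both brackets to zero gives the nullclines N_1 + 1.79N_2 = 467 and 0.809N_1 + N_2 = 372.
Substituting N_2 = 372 - 0.809N_1 into the first: N_1(1 - 1.79·0.809) = 467 - 1.79·372.
So N_1* = -199/-0.448 = 444, and then N_2* = 372 - 0.809·444 = 12.9.

N_1* ≈ 444, N_2* ≈ 12.9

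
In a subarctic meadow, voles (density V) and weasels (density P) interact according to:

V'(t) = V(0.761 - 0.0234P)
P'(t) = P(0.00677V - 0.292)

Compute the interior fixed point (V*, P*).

V* ≈ 43.1, P* ≈ 32.5

Set dP/dt = 0 with P > 0: 0.00677V - 0.292 = 0, so V* = 0.292/0.00677 = 43.1.
Set dV/dt = 0 with V > 0: 0.761 - 0.0234P = 0, so P* = 0.761/0.0234 = 32.5.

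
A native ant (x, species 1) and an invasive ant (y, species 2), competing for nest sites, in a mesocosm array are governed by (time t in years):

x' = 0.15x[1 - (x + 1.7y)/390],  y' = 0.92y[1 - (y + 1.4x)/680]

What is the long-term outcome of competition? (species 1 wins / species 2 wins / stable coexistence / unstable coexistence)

species 2 excludes species 1

Compare the nullcline intercepts: K1/α12 = 390/1.7 = 229 < K2 = 680; K2/α21 = 680/1.4 = 486 > K1 = 390.
Since the inequalities point opposite ways, species 2 can invade but species 1 cannot.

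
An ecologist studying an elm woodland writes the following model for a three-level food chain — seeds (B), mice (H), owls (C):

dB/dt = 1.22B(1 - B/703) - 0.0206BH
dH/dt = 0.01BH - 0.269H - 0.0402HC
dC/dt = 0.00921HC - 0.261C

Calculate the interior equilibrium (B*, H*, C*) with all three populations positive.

B* ≈ 367, H* ≈ 28.3, C* ≈ 84.5

From dC/dt = 0: 0.00921H* = 0.261, so H* = 28.3.
From dB/dt = 0: 1.22(1 - B*/703) = 0.0206·28.3, giving B* = 703·(1 - 0.479) = 367.
From dH/dt = 0: 0.01·367 - 0.269 = 0.0402C*, so C* = 3.4/0.0402 = 84.5.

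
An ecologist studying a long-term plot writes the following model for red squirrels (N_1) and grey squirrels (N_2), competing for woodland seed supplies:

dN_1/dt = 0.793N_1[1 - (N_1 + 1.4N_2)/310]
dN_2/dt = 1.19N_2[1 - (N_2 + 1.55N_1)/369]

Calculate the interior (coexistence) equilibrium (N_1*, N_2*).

N_1* ≈ 177, N_2* ≈ 95.3

Setting both brackets to zero gives the nullclines N_1 + 1.4N_2 = 310 and 1.55N_1 + N_2 = 369.
Substituting N_2 = 369 - 1.55N_1 into the first: N_1(1 - 1.4·1.55) = 310 - 1.4·369.
So N_1* = -207/-1.17 = 177, and then N_2* = 369 - 1.55·177 = 95.3.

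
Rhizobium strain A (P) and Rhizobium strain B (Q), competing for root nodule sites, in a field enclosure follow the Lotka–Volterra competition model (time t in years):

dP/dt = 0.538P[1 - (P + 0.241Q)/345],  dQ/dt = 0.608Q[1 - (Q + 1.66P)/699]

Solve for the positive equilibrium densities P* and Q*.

P* ≈ 294, Q* ≈ 211

Setting both brackets to zero gives the nullclines P + 0.241Q = 345 and 1.66P + Q = 699.
Substituting Q = 699 - 1.66P into the first: P(1 - 0.241·1.66) = 345 - 0.241·699.
So P* = 177/0.6 = 294, and then Q* = 699 - 1.66·294 = 211.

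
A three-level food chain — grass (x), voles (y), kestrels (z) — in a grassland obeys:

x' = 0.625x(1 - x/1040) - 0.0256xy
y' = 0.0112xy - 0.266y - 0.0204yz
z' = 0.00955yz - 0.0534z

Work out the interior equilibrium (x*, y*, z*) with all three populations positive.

From dz/dt = 0: 0.00955y* = 0.0534, so y* = 5.59.
From dx/dt = 0: 0.625(1 - x*/1040) = 0.0256·5.59, giving x* = 1040·(1 - 0.229) = 802.
From dy/dt = 0: 0.0112·802 - 0.266 = 0.0204z*, so z* = 8.71/0.0204 = 427.

x* ≈ 802, y* ≈ 5.59, z* ≈ 427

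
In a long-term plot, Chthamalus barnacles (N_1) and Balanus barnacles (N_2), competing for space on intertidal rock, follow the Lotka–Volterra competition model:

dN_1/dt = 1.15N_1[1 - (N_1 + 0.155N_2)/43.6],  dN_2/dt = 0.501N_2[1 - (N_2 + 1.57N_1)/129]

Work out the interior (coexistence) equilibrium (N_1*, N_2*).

Setting both brackets to zero gives the nullclines N_1 + 0.155N_2 = 43.6 and 1.57N_1 + N_2 = 129.
Substituting N_2 = 129 - 1.57N_1 into the first: N_1(1 - 0.155·1.57) = 43.6 - 0.155·129.
So N_1* = 23.6/0.757 = 31.2, and then N_2* = 129 - 1.57·31.2 = 80.

N_1* ≈ 31.2, N_2* ≈ 80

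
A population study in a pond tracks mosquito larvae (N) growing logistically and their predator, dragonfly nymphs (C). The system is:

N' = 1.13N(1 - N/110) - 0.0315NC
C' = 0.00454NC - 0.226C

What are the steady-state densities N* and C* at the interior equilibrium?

N* ≈ 49.8, C* ≈ 19.6

From dC/dt = 0 with C > 0: 0.00454N* = 0.226, so N* = 49.8.
Substitute into dN/dt = 0: 1.13(1 - 49.8/110) = 0.0315C*.
The bracket is 0.547, giving C* = 0.619/0.0315 = 19.6.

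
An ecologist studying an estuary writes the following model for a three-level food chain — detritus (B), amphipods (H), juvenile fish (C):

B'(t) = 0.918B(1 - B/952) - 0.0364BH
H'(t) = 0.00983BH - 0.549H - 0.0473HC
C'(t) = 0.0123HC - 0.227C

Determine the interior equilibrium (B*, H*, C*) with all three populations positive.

From dC/dt = 0: 0.0123H* = 0.227, so H* = 18.5.
From dB/dt = 0: 0.918(1 - B*/952) = 0.0364·18.5, giving B* = 952·(1 - 0.732) = 255.
From dH/dt = 0: 0.00983·255 - 0.549 = 0.0473C*, so C* = 1.96/0.0473 = 41.5.

B* ≈ 255, H* ≈ 18.5, C* ≈ 41.5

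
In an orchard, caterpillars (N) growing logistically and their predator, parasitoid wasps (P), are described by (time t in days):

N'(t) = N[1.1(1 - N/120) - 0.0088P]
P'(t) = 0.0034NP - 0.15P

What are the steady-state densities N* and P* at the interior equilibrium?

From dP/dt = 0 with P > 0: 0.0034N* = 0.15, so N* = 44.1.
Substitute into dN/dt = 0: 1.1(1 - 44.1/120) = 0.0088P*.
The bracket is 0.632, giving P* = 0.696/0.0088 = 79.

N* ≈ 44.1, P* ≈ 79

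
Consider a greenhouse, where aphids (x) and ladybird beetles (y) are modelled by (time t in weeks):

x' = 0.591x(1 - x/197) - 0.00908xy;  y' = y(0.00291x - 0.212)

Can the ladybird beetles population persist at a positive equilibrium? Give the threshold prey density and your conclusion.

The predator equation gives dy/dt > 0 only when x > 0.212/0.00291 = 72.9.
Without the predator, x → K = 197. Since 197 > 72.9, the predator can invade and persist.

Threshold x = 72.9; K > 72.9, so yes, the predator persists.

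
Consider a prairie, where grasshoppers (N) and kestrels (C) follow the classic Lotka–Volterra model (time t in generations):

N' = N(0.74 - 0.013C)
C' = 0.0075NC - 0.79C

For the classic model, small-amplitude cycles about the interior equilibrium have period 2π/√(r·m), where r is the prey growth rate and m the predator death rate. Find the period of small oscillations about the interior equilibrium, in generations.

T ≈ 8.22 generations

Here r = 0.74 and m = 0.79, so r·m = 0.585.
ω = √0.585 = 0.765 per generation, hence T = 2π/ω ≈ 8.22 generations.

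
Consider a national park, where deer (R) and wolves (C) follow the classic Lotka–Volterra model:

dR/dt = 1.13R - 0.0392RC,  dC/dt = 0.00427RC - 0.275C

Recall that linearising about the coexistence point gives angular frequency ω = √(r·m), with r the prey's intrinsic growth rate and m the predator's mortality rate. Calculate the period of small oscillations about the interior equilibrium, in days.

T ≈ 11.3 days

Here r = 1.13 and m = 0.275, so r·m = 0.311.
ω = √0.311 = 0.557 per day, hence T = 2π/ω ≈ 11.3 days.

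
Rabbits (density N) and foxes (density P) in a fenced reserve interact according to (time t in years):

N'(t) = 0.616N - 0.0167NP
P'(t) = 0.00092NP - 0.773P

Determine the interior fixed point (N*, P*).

Set dP/dt = 0 with P > 0: 0.00092N - 0.773 = 0, so N* = 0.773/0.00092 = 840.
Set dN/dt = 0 with N > 0: 0.616 - 0.0167P = 0, so P* = 0.616/0.0167 = 36.9.

N* ≈ 840, P* ≈ 36.9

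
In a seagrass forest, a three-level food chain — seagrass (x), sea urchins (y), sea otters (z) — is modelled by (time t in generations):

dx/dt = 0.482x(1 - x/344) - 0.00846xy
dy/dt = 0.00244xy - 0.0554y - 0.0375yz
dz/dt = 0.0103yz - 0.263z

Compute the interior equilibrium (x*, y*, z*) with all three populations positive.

From dz/dt = 0: 0.0103y* = 0.263, so y* = 25.5.
From dx/dt = 0: 0.482(1 - x*/344) = 0.00846·25.5, giving x* = 344·(1 - 0.448) = 190.
From dy/dt = 0: 0.00244·190 - 0.0554 = 0.0375z*, so z* = 0.408/0.0375 = 10.9.

x* ≈ 190, y* ≈ 25.5, z* ≈ 10.9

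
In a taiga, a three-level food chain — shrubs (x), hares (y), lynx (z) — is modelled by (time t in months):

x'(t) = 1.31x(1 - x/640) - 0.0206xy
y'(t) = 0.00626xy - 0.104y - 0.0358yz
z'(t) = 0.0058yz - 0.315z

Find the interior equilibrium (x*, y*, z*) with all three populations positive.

From dz/dt = 0: 0.0058y* = 0.315, so y* = 54.3.
From dx/dt = 0: 1.31(1 - x*/640) = 0.0206·54.3, giving x* = 640·(1 - 0.854) = 93.4.
From dy/dt = 0: 0.00626·93.4 - 0.104 = 0.0358z*, so z* = 0.481/0.0358 = 13.4.

x* ≈ 93.4, y* ≈ 54.3, z* ≈ 13.4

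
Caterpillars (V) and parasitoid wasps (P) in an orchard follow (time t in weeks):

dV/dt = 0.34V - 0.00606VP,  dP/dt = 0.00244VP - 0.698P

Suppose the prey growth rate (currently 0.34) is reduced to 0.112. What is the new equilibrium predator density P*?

P* ≈ 18.5

At the interior fixed point, setting dV/dt = 0 with V > 0 fixes P* = (prey growth rate)/(VP coefficient) — independent of the other coefficients.
With the change, P* = 0.112/0.00606 = 18.5; it falls from 56.1.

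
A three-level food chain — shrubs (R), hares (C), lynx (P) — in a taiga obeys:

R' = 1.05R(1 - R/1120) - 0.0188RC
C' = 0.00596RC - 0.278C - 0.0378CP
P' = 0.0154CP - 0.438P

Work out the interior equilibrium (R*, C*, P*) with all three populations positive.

R* ≈ 550, C* ≈ 28.4, P* ≈ 79.3

From dP/dt = 0: 0.0154C* = 0.438, so C* = 28.4.
From dR/dt = 0: 1.05(1 - R*/1120) = 0.0188·28.4, giving R* = 1120·(1 - 0.509) = 550.
From dC/dt = 0: 0.00596·550 - 0.278 = 0.0378P*, so P* = 3/0.0378 = 79.3.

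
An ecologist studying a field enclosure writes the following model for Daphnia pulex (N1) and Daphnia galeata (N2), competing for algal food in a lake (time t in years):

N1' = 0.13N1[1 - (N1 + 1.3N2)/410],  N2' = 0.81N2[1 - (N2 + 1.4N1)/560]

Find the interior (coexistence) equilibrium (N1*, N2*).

Setting both brackets to zero gives the nullclines N1 + 1.3N2 = 410 and 1.4N1 + N2 = 560.
Substituting N2 = 560 - 1.4N1 into the first: N1(1 - 1.3·1.4) = 410 - 1.3·560.
So N1* = -318/-0.82 = 388, and then N2* = 560 - 1.4·388 = 17.1.

N1* ≈ 388, N2* ≈ 17.1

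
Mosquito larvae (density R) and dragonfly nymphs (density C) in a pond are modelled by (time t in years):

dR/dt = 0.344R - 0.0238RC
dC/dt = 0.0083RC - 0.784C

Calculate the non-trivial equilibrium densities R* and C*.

Set dC/dt = 0 with C > 0: 0.0083R - 0.784 = 0, so R* = 0.784/0.0083 = 94.5.
Set dR/dt = 0 with R > 0: 0.344 - 0.0238C = 0, so C* = 0.344/0.0238 = 14.5.

R* ≈ 94.5, C* ≈ 14.5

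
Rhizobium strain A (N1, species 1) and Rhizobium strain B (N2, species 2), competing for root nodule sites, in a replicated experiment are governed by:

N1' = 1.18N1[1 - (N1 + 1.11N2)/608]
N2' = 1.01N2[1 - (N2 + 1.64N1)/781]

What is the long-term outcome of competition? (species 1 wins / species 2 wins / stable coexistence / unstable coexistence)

Compare the nullcline intercepts: K1/α12 = 608/1.11 = 548 < K2 = 781; K2/α21 = 781/1.64 = 476 < K1 = 608.
Since both are reversed, neither can invade when rare; the interior point is a saddle.

unstable coexistence (outcome depends on initial conditions)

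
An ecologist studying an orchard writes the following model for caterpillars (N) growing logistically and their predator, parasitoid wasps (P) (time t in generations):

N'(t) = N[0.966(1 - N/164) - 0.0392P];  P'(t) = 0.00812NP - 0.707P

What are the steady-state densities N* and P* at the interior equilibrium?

N* ≈ 87.1, P* ≈ 11.6

From dP/dt = 0 with P > 0: 0.00812N* = 0.707, so N* = 87.1.
Substitute into dN/dt = 0: 0.966(1 - 87.1/164) = 0.0392P*.
The bracket is 0.469, giving P* = 0.453/0.0392 = 11.6.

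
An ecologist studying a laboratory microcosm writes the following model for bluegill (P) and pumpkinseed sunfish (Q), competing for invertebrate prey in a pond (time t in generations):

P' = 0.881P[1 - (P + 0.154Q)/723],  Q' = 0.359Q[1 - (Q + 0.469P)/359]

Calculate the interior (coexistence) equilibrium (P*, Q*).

Setting both brackets to zero gives the nullclines P + 0.154Q = 723 and 0.469P + Q = 359.
Substituting Q = 359 - 0.469P into the first: P(1 - 0.154·0.469) = 723 - 0.154·359.
So P* = 668/0.928 = 720, and then Q* = 359 - 0.469·720 = 21.5.

P* ≈ 720, Q* ≈ 21.5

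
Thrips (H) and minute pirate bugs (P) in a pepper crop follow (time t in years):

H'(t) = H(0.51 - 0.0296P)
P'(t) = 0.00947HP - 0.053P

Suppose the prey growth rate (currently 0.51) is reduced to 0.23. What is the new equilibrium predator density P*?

P* ≈ 7.77

At the interior fixed point, setting dH/dt = 0 with H > 0 fixes P* = (prey growth rate)/(HP coefficient) — independent of the other coefficients.
With the change, P* = 0.23/0.0296 = 7.77; it falls from 17.2.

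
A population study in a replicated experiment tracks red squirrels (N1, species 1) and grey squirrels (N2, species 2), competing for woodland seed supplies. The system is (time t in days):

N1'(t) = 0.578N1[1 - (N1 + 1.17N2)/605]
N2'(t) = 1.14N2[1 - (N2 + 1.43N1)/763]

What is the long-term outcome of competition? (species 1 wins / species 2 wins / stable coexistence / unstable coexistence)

unstable coexistence (outcome depends on initial conditions)

Compare the nullcline intercepts: K1/α12 = 605/1.17 = 517 < K2 = 763; K2/α21 = 763/1.43 = 534 < K1 = 605.
Since both are reversed, neither can invade when rare; the interior point is a saddle.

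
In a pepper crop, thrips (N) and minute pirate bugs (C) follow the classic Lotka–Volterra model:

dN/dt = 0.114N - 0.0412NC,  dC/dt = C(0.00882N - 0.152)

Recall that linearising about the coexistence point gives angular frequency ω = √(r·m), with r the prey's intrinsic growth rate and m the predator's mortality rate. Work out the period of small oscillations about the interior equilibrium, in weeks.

T ≈ 47.7 weeks

Here r = 0.114 and m = 0.152, so r·m = 0.0173.
ω = √0.0173 = 0.132 per week, hence T = 2π/ω ≈ 47.7 weeks.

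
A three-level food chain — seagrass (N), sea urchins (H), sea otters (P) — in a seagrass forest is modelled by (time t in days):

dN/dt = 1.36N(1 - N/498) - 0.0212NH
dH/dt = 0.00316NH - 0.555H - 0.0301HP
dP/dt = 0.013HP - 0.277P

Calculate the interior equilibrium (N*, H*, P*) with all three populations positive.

From dP/dt = 0: 0.013H* = 0.277, so H* = 21.3.
From dN/dt = 0: 1.36(1 - N*/498) = 0.0212·21.3, giving N* = 498·(1 - 0.332) = 333.
From dH/dt = 0: 0.00316·333 - 0.555 = 0.0301P*, so P* = 0.496/0.0301 = 16.5.

N* ≈ 333, H* ≈ 21.3, P* ≈ 16.5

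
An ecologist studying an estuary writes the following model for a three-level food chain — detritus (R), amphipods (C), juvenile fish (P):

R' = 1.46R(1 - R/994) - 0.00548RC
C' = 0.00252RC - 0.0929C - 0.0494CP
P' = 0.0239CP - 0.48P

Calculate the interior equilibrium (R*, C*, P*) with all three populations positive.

From dP/dt = 0: 0.0239C* = 0.48, so C* = 20.1.
From dR/dt = 0: 1.46(1 - R*/994) = 0.00548·20.1, giving R* = 994·(1 - 0.0754) = 919.
From dC/dt = 0: 0.00252·919 - 0.0929 = 0.0494P*, so P* = 2.22/0.0494 = 45.

R* ≈ 919, C* ≈ 20.1, P* ≈ 45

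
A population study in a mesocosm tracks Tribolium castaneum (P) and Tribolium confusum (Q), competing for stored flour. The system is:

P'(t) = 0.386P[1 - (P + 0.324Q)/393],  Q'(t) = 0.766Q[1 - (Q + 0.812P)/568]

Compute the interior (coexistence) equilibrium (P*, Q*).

Setting both brackets to zero gives the nullclines P + 0.324Q = 393 and 0.812P + Q = 568.
Substituting Q = 568 - 0.812P into the first: P(1 - 0.324·0.812) = 393 - 0.324·568.
So P* = 209/0.737 = 284, and then Q* = 568 - 0.812·284 = 338.

P* ≈ 284, Q* ≈ 338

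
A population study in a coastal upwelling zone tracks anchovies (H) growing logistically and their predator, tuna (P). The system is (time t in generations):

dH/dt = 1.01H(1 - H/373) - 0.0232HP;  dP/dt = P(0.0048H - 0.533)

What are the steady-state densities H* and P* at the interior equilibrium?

H* ≈ 111, P* ≈ 30.6

From dP/dt = 0 with P > 0: 0.0048H* = 0.533, so H* = 111.
Substitute into dH/dt = 0: 1.01(1 - 111/373) = 0.0232P*.
The bracket is 0.702, giving P* = 0.709/0.0232 = 30.6.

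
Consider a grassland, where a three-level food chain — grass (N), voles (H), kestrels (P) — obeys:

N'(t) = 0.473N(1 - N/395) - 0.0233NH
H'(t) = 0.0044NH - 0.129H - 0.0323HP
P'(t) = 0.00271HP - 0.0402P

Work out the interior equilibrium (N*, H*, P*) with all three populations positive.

From dP/dt = 0: 0.00271H* = 0.0402, so H* = 14.8.
From dN/dt = 0: 0.473(1 - N*/395) = 0.0233·14.8, giving N* = 395·(1 - 0.731) = 106.
From dH/dt = 0: 0.0044·106 - 0.129 = 0.0323P*, so P* = 0.339/0.0323 = 10.5.

N* ≈ 106, H* ≈ 14.8, P* ≈ 10.5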